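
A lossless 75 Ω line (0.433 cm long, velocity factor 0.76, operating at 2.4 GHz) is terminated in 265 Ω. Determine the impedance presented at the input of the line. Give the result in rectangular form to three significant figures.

Z_in ≈ 138 − j122 Ω

λ = v/f = 0.76·c / 2.4 GHz = 0.095 m
βl = 2π·l/λ = 2π × 0.0456 = 16.4°
tan(βl) = tan(16.4°) = 0.294
Z_in = Z_0·(Z_L + jZ_0·tanβl)/(Z_0 + jZ_L·tanβl)
     = 75·(265 + j22.1)/(75 + j78)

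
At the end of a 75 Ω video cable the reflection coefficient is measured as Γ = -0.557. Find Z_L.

Z_L ≈ 21.3 Ω

Z_L = Z_0·(1 + Γ)/(1 − Γ) = 75·(0.443)/(1.56)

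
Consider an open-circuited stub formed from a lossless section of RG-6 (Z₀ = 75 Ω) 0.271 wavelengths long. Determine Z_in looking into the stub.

βl = 2π × 0.271 = 97.6°
tan(βl) = -7.53
For an open-circuited stub, Z_in = −jZ_0·cot(βl) = −jZ_0/tan(βl)

Z_in ≈ +j9.95 Ω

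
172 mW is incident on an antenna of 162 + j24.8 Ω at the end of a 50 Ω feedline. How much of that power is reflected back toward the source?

P_reflected ≈ 49.7 mW

|Γ| = |(112 + j24.8)/(212 + j24.8)| = 0.537
|Γ|² = 0.289
P_refl = |Γ|²·P_inc = 49.7 mW, P_del = (1 − |Γ|²)·P_inc = 122 mW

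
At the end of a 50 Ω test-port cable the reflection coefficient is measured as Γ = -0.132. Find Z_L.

Z_L = Z_0·(1 + Γ)/(1 − Γ) = 50·(0.868)/(1.13)

Z_L ≈ 38.3 Ω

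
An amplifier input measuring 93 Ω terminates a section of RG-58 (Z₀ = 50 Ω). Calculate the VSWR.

VSWR ≈ 1.86

For a purely resistive load, VSWR = R_L/Z_0 or Z_0/R_L (whichever > 1) = 93/50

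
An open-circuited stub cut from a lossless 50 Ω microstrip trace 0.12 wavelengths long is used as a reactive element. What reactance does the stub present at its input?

βl = 2π × 0.12 = 43.2°
tan(βl) = 0.939
For an open-circuited stub, Z_in = −jZ_0·cot(βl) = −jZ_0/tan(βl)

X_in ≈ -53.2 Ω (capacitive)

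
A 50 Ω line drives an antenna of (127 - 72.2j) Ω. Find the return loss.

RL ≈ 5.16 dB

Γ = (77 − j72.2)/(177 − j72.2), |Γ| = 0.552
RL = −20·log₁₀|Γ| = −20·log₁₀(0.552)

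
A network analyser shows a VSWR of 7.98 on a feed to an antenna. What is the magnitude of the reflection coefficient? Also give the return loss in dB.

|Γ| = (S − 1)/(S + 1) = (7.98 − 1)/(7.98 + 1) = 6.98/8.98
RL = −20·log₁₀|Γ| = −20·log₁₀(0.777)

|Γ| ≈ 0.777; return loss ≈ 2.19 dB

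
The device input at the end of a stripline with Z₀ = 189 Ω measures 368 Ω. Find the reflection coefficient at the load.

Γ = (Z_L − Z_0)/(Z_L + Z_0) = (368 − 189)/(368 + 189) = 179/557

Γ = 0.321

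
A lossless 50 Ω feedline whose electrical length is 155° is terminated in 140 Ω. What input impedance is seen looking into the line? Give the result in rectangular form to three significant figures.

Z_in ≈ 63 + j59 Ω

tan(βl) = tan(155°) = -0.466
Z_in = Z_0·(Z_L + jZ_0·tanβl)/(Z_0 + jZ_L·tanβl)
     = 50·(140 − j23.3)/(50 − j65.3)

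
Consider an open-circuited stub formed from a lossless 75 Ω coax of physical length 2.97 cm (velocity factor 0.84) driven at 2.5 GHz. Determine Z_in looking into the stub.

λ = v/f = 0.84·c / 2.5 GHz = 0.101 m
βl = 2π·l/λ = 2π × 0.295 = 106°
tan(βl) = -3.47
For an open-circuited stub, Z_in = −jZ_0·cot(βl) = −jZ_0/tan(βl)

Z_in ≈ +j21.6 Ω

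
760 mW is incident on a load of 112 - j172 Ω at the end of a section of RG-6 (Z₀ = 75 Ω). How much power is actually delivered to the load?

P_delivered ≈ 396 mW

|Γ| = |(37 − j172)/(187 − j172)| = 0.692
|Γ|² = 0.479
P_refl = |Γ|²·P_inc = 364 mW, P_del = (1 − |Γ|²)·P_inc = 396 mW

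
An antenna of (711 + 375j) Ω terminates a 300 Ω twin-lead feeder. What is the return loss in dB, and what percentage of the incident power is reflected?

RL ≈ 5.75 dB; 26.6% of incident power reflected

Γ = (411 + j375)/(1011 + j375), |Γ| = 0.516
RL = −20·log₁₀(0.516) = 5.75 dB
P_refl/P_inc = |Γ|² = 0.266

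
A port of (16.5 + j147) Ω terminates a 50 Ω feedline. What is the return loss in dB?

Γ = (-33.5 + j147)/(66.5 + j147), |Γ| = 0.934
RL = −20·log₁₀|Γ| = −20·log₁₀(0.934)

RL ≈ 0.589 dB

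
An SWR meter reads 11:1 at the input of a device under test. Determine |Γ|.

|Γ| ≈ 0.833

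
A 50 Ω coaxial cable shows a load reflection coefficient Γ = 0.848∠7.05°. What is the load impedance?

Z_L = Z_0·(1 + Γ)/(1 − Γ) = 50·(1.84 + j0.104)/(0.158 − j0.104)

Z_L ≈ 391 + j290 Ω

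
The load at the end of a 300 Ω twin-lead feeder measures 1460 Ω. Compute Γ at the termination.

Γ = (Z_L − Z_0)/(Z_L + Z_0) = (1460 − 300)/(1460 + 300) = 1160/1760

Γ = 0.659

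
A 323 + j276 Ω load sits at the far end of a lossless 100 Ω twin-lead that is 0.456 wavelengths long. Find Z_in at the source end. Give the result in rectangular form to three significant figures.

βl = 2π × 0.456 = 164°
tan(βl) = tan(164°) = -0.284
Z_in = Z_0·(Z_L + jZ_0·tanβl)/(Z_0 + jZ_L·tanβl)
     = 100·(323 + j248)/(178 − j91.6)

Z_in ≈ 86.8 + j184 Ω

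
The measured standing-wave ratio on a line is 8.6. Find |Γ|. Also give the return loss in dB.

|Γ| ≈ 0.792; return loss ≈ 2.03 dB

|Γ| = (S − 1)/(S + 1) = (8.6 − 1)/(8.6 + 1) = 7.6/9.6
RL = −20·log₁₀|Γ| = −20·log₁₀(0.792)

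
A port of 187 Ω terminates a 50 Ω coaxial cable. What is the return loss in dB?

RL ≈ 4.76 dB

Γ = (187 − 50)/(187 + 50) = 0.578
RL = −20·log₁₀|Γ| = −20·log₁₀(0.578)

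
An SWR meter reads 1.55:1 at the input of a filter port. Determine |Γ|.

|Γ| ≈ 0.216

|Γ| = (S − 1)/(S + 1) = (1.55 − 1)/(1.55 + 1) = 0.55/2.55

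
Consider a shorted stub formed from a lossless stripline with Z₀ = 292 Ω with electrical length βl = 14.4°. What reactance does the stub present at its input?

X_in ≈ 75 Ω (inductive)

tan(βl) = 0.257
For a shorted stub, Z_in = jZ_0·tan(βl)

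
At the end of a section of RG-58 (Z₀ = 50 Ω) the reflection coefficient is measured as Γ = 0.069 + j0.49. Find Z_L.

Z_L ≈ 34.1 + j44.3 Ω

Z_L = Z_0·(1 + Γ)/(1 − Γ) = 50·(1.07 + j0.49)/(0.931 − j0.49)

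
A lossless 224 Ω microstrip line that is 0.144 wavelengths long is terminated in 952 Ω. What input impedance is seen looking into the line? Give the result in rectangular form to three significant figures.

βl = 2π × 0.144 = 51.8°
tan(βl) = tan(51.8°) = 1.27
Z_in = Z_0·(Z_L + jZ_0·tanβl)/(Z_0 + jZ_L·tanβl)
     = 224·(952 + j285)/(224 + j1210)

Z_in ≈ 82.4 − j161 Ω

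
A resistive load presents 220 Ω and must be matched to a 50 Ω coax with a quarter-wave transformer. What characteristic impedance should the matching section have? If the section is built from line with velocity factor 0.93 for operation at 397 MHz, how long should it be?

Z_qwt ≈ 105 Ω; length ≈ 17.6 cm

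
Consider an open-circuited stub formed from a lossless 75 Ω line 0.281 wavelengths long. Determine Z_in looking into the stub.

βl = 2π × 0.281 = 101°
tan(βl) = -5.07
For an open-circuited stub, Z_in = −jZ_0·cot(βl) = −jZ_0/tan(βl)

Z_in ≈ +j14.8 Ω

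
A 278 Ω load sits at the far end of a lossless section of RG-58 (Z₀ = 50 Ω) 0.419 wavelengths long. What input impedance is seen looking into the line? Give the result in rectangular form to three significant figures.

βl = 2π × 0.419 = 151°
tan(βl) = tan(151°) = -0.558
Z_in = Z_0·(Z_L + jZ_0·tanβl)/(Z_0 + jZ_L·tanβl)
     = 50·(278 − j27.9)/(50 − j155)

Z_in ≈ 34.3 + j78.6 Ω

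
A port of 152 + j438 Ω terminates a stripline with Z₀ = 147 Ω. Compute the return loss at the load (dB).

RL ≈ 1.66 dB

Γ = (5 + j438)/(299 + j438), |Γ| = 0.826
RL = −20·log₁₀|Γ| = −20·log₁₀(0.826)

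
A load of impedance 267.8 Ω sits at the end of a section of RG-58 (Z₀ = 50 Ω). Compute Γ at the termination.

Γ = (Z_L − Z_0)/(Z_L + Z_0) = (267.8 − 50)/(267.8 + 50) = 217.8/317.8

Γ = 0.685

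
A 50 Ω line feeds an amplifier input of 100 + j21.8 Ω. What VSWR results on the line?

VSWR ≈ 2.12

Γ = (Z_L − Z_0)/(Z_L + Z_0) = (50 + j21.8)/(150 + j21.8)
|Γ| = 54.5/152 = 0.36
VSWR = (1 + |Γ|)/(1 − |Γ|) = 1.36/0.64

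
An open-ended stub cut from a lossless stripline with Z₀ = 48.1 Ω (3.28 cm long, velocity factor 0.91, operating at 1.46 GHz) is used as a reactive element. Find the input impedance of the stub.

Z_in ≈ −j24.4 Ω

λ = v/f = 0.91·c / 1.46 GHz = 0.187 m
βl = 2π·l/λ = 2π × 0.175 = 63.1°
tan(βl) = 1.98
For an open-ended stub, Z_in = −jZ_0·cot(βl) = −jZ_0/tan(βl)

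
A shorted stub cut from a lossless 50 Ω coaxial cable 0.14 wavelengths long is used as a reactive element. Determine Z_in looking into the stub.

βl = 2π × 0.14 = 50.4°
tan(βl) = 1.21
For a shorted stub, Z_in = jZ_0·tan(βl)

Z_in ≈ +j60.4 Ω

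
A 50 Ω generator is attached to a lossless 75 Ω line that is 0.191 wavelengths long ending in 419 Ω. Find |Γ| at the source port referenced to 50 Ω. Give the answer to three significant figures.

βl = 2π × 0.191 = 68.8°
tan(βl) = 2.57
Z_in = Z_0·(Z_L + jZ_0·tanβl)/(Z_0 + jZ_L·tanβl) = 15.4 − j28.1 Ω
Γ_s = (Z_in − Z_s)/(Z_in + Z_s) = (-34.6 − j28.1)/(65.4 − j28.1), |Γ_s| = 0.626

|Γ| ≈ 0.626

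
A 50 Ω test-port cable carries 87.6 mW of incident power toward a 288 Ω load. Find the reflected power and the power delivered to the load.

P_reflected ≈ 43.4 mW; P_delivered ≈ 44.2 mW

Γ = (288 − 50)/(288 + 50) = 0.704
|Γ|² = 0.496
P_refl = |Γ|²·P_inc = 43.4 mW, P_del = (1 − |Γ|²)·P_inc = 44.2 mW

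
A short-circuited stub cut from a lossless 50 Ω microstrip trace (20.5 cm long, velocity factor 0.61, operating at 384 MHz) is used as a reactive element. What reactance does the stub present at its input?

X_in ≈ -23.5 Ω (capacitive)

λ = v/f = 0.61·c / 384 MHz = 0.477 m
βl = 2π·l/λ = 2π × 0.43 = 155°
tan(βl) = -0.469
For a short-circuited stub, Z_in = jZ_0·tan(βl)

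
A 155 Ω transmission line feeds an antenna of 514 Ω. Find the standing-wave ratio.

Γ = (514 − 155)/(514 + 155) = 0.537
VSWR = (1 + 0.537)/(1 − 0.537)

VSWR ≈ 3.32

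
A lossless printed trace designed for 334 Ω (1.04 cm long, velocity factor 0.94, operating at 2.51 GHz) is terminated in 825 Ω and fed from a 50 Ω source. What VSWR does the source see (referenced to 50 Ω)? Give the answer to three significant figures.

λ = v/f = 0.94·c / 2.51 GHz = 0.112 m
βl = 2π·l/λ = 2π × 0.0926 = 33.3°
tan(βl) = 0.657
Z_in = Z_0·(Z_L + jZ_0·tanβl)/(Z_0 + jZ_L·tanβl) = 325 − j308 Ω
Γ_s = (Z_in − Z_s)/(Z_in + Z_s) = (275 − j308)/(375 − j308), |Γ_s| = 0.851
VSWR = (1 + |Γ_s|)/(1 − |Γ_s|)

VSWR ≈ 12.4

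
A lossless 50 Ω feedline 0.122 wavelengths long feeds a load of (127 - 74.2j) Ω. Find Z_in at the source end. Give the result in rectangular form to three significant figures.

Z_in ≈ 20.6 − j31.5 Ω

βl = 2π × 0.122 = 43.9°
tan(βl) = tan(43.9°) = 0.963
Z_in = Z_0·(Z_L + jZ_0·tanβl)/(Z_0 + jZ_L·tanβl)
     = 50·(127 − j26.1)/(121 + j122)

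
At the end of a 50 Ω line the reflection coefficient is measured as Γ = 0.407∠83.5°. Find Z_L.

Z_L ≈ 38.9 + j37.7 Ω

Z_L = Z_0·(1 + Γ)/(1 − Γ) = 50·(1.05 + j0.404)/(0.954 − j0.404)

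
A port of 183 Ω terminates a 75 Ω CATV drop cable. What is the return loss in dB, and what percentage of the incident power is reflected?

RL ≈ 7.56 dB; 17.5% of incident power reflected

Γ = (183 − 75)/(183 + 75) = 0.419
RL = −20·log₁₀(0.419) = 7.56 dB
P_refl/P_inc = |Γ|² = 0.175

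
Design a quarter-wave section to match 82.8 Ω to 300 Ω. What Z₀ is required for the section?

Z_qwt = √(Z_0·R_L) = √(300 × 82.8) = √24840

Z_qwt ≈ 158 Ω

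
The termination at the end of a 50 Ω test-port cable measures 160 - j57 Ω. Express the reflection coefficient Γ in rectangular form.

Γ ≈ 0.556 − j0.12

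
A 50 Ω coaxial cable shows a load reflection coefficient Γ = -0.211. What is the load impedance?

Z_L = Z_0·(1 + Γ)/(1 − Γ) = 50·(0.789)/(1.21)

Z_L ≈ 32.6 Ω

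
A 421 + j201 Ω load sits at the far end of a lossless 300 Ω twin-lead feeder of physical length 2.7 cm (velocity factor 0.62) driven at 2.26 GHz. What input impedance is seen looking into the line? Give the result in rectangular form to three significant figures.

Z_in ≈ 158 + j24.4 Ω

λ = v/f = 0.62·c / 2.26 GHz = 0.0823 m
βl = 2π·l/λ = 2π × 0.328 = 118°
tan(βl) = tan(118°) = -1.87
Z_in = Z_0·(Z_L + jZ_0·tanβl)/(Z_0 + jZ_L·tanβl)
     = 300·(421 − j361)/(676 − j788)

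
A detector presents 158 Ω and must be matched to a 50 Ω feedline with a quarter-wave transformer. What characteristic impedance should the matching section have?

Z_qwt ≈ 88.9 Ω

Z_qwt = √(Z_0·R_L) = √(50 × 158) = √7900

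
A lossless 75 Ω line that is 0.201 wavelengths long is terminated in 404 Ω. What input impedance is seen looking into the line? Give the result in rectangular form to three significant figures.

Z_in ≈ 15.3 − j22.9 Ω

βl = 2π × 0.201 = 72.4°
tan(βl) = tan(72.4°) = 3.14
Z_in = Z_0·(Z_L + jZ_0·tanβl)/(Z_0 + jZ_L·tanβl)
     = 75·(404 + j236)/(75 + j1270)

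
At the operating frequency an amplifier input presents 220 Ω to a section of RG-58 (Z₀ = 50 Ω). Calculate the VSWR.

For a purely resistive load, VSWR = R_L/Z_0 or Z_0/R_L (whichever > 1) = 220/50

VSWR ≈ 4.4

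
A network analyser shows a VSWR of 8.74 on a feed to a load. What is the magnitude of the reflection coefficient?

|Γ| ≈ 0.795

|Γ| = (S − 1)/(S + 1) = (8.74 − 1)/(8.74 + 1) = 7.74/9.74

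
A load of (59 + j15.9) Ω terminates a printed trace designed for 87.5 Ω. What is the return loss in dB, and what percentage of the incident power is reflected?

Γ = (-28.5 + j15.9)/(146.5 + j15.9), |Γ| = 0.221
RL = −20·log₁₀(0.221) = 13.1 dB
P_refl/P_inc = |Γ|² = 0.049

RL ≈ 13.1 dB; 4.9% of incident power reflected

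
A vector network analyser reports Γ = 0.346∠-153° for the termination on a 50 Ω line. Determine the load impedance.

Z_L = Z_0·(1 + Γ)/(1 − Γ) = 50·(0.692 − j0.157)/(1.31 + j0.157)

Z_L ≈ 25.3 − j9.05 Ω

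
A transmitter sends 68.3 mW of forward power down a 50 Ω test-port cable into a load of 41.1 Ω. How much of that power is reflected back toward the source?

Γ = (41.1 − 50)/(41.1 + 50) = -0.0977
|Γ|² = 0.00954
P_refl = |Γ|²·P_inc = 0.652 mW, P_del = (1 − |Γ|²)·P_inc = 67.6 mW

P_reflected ≈ 0.652 mW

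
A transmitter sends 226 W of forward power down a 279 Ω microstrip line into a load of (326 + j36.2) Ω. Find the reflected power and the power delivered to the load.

P_reflected ≈ 2.17 W; P_delivered ≈ 224 W

|Γ| = |(47 + j36.2)/(605 + j36.2)| = 0.0979
|Γ|² = 0.00958
P_refl = |Γ|²·P_inc = 2.17 W, P_del = (1 − |Γ|²)·P_inc = 224 W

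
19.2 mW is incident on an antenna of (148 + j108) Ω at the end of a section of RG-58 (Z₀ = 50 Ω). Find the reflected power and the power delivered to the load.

|Γ| = |(98 + j108)/(198 + j108)| = 0.647
|Γ|² = 0.418
P_refl = |Γ|²·P_inc = 8.03 mW, P_del = (1 − |Γ|²)·P_inc = 11.2 mW

P_reflected ≈ 8.03 mW; P_delivered ≈ 11.2 mW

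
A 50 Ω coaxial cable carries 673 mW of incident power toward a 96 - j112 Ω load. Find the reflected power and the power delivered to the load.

P_reflected ≈ 291 mW; P_delivered ≈ 382 mW

|Γ| = |(46 − j112)/(146 − j112)| = 0.658
|Γ|² = 0.433
P_refl = |Γ|²·P_inc = 291 mW, P_del = (1 − |Γ|²)·P_inc = 382 mW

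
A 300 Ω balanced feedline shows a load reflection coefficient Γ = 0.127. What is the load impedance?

Z_L = Z_0·(1 + Γ)/(1 − Γ) = 300·(1.13)/(0.873)

Z_L ≈ 387 Ω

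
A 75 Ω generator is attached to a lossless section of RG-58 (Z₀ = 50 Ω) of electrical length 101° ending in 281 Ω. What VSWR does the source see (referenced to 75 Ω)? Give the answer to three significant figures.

VSWR ≈ 8.26

tan(βl) = -5.14
Z_in = Z_0·(Z_L + jZ_0·tanβl)/(Z_0 + jZ_L·tanβl) = 9.22 + j9.4 Ω
Γ_s = (Z_in − Z_s)/(Z_in + Z_s) = (-65.8 + j9.4)/(84.2 + j9.4), |Γ_s| = 0.784
VSWR = (1 + |Γ_s|)/(1 − |Γ_s|)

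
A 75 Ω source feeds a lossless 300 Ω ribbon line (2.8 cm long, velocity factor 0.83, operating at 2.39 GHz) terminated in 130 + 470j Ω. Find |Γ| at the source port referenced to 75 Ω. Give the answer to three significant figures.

|Γ| ≈ 0.769

λ = v/f = 0.83·c / 2.39 GHz = 0.104 m
βl = 2π·l/λ = 2π × 0.269 = 96.8°
tan(βl) = -8.45
Z_in = Z_0·(Z_L + jZ_0·tanβl)/(Z_0 + jZ_L·tanβl) = 43.5 − j134 Ω
Γ_s = (Z_in − Z_s)/(Z_in + Z_s) = (-31.5 − j134)/(119 − j134), |Γ_s| = 0.769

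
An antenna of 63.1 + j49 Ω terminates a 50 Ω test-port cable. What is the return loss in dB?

Γ = (13.1 + j49)/(113.1 + j49), |Γ| = 0.412
RL = −20·log₁₀|Γ| = −20·log₁₀(0.412)

RL ≈ 7.71 dB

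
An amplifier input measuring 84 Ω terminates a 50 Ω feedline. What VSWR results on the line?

Γ = (84 − 50)/(84 + 50) = 0.254
VSWR = (1 + 0.254)/(1 − 0.254)

VSWR ≈ 1.68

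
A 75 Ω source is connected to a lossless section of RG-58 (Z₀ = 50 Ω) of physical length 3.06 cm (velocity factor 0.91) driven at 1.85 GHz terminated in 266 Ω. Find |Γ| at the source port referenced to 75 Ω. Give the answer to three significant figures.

λ = v/f = 0.91·c / 1.85 GHz = 0.148 m
βl = 2π·l/λ = 2π × 0.207 = 74.7°
tan(βl) = 3.64
Z_in = Z_0·(Z_L + jZ_0·tanβl)/(Z_0 + jZ_L·tanβl) = 10.1 − j13.2 Ω
Γ_s = (Z_in − Z_s)/(Z_in + Z_s) = (-64.9 − j13.2)/(85.1 − j13.2), |Γ_s| = 0.769

|Γ| ≈ 0.769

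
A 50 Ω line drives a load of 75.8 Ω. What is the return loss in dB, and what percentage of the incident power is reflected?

Γ = (75.8 − 50)/(75.8 + 50) = 0.205
RL = −20·log₁₀(0.205) = 13.8 dB
P_refl/P_inc = |Γ|² = 0.0421

RL ≈ 13.8 dB; 4.21% of incident power reflected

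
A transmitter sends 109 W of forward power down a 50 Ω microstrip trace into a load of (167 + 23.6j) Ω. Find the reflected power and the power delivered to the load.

P_reflected ≈ 32.6 W; P_delivered ≈ 76.4 W

|Γ| = |(117 + j23.6)/(217 + j23.6)| = 0.547
|Γ|² = 0.299
P_refl = |Γ|²·P_inc = 32.6 W, P_del = (1 − |Γ|²)·P_inc = 76.4 W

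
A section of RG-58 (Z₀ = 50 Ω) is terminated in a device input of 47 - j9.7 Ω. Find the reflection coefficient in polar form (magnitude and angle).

Γ ≈ 0.104 ∠ -101°

Γ = (Z_L − Z_0)/(Z_L + Z_0) = (-3 − j9.7)/(97 − j9.7)
|Γ| = 10.2/97.5 = 0.104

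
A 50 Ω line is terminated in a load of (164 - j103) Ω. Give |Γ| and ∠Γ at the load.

Γ = (Z_L − Z_0)/(Z_L + Z_0) = (114 − j103)/(214 − j103)
|Γ| = 154/237 = 0.647

Γ ≈ 0.647 ∠ -16.4°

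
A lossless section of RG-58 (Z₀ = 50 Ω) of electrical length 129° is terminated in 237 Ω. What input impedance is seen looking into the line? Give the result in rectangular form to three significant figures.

Z_in ≈ 17 + j37.6 Ω

tan(βl) = tan(129°) = -1.23
Z_in = Z_0·(Z_L + jZ_0·tanβl)/(Z_0 + jZ_L·tanβl)
     = 50·(237 − j61.7)/(50 − j293)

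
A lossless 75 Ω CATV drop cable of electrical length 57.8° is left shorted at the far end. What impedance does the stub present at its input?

Z_in ≈ +j119 Ω

tan(βl) = 1.59
For a shorted stub, Z_in = jZ_0·tan(βl)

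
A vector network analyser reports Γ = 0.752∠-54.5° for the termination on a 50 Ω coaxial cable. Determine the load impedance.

Z_L = Z_0·(1 + Γ)/(1 − Γ) = 50·(1.44 − j0.612)/(0.563 + j0.612)

Z_L ≈ 31.4 − j88.5 Ω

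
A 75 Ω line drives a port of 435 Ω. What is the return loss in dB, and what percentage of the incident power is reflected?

RL ≈ 3.03 dB; 49.8% of incident power reflected

Γ = (435 − 75)/(435 + 75) = 0.706
RL = −20·log₁₀(0.706) = 3.03 dB
P_refl/P_inc = |Γ|² = 0.498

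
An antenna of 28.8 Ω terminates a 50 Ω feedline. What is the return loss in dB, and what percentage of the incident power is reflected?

Γ = (28.8 − 50)/(28.8 + 50) = -0.269
RL = −20·log₁₀(0.269) = 11.4 dB
P_refl/P_inc = |Γ|² = 0.0724

RL ≈ 11.4 dB; 7.24% of incident power reflected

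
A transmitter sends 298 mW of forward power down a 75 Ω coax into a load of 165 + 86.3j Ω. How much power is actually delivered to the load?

|Γ| = |(90 + j86.3)/(240 + j86.3)| = 0.489
|Γ|² = 0.239
P_refl = |Γ|²·P_inc = 71.2 mW, P_del = (1 − |Γ|²)·P_inc = 227 mW

P_delivered ≈ 227 mW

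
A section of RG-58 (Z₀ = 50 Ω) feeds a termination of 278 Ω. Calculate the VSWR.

VSWR ≈ 5.56

For a purely resistive load, VSWR = R_L/Z_0 or Z_0/R_L (whichever > 1) = 278/50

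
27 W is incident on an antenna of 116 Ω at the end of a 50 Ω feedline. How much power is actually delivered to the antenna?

P_delivered ≈ 22.7 W

Γ = (116 − 50)/(116 + 50) = 0.398
|Γ|² = 0.158
P_refl = |Γ|²·P_inc = 4.27 W, P_del = (1 − |Γ|²)·P_inc = 22.7 W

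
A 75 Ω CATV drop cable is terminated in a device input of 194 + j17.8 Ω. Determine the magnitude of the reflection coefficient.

|Γ| ≈ 0.446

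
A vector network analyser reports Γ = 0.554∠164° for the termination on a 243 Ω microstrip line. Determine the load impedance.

Z_L ≈ 71 + j31.3 Ω

Z_L = Z_0·(1 + Γ)/(1 − Γ) = 243·(0.467 + j0.153)/(1.53 − j0.153)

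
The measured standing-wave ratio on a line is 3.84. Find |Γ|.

|Γ| ≈ 0.587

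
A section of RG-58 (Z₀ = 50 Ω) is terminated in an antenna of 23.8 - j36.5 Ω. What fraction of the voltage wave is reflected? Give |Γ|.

Γ = (Z_L − Z_0)/(Z_L + Z_0) = (-26.2 − j36.5)/(73.8 − j36.5)
|Γ| = 44.9/82.3

|Γ| ≈ 0.546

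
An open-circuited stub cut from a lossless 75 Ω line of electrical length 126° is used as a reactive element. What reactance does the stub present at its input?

X_in ≈ 54.5 Ω (inductive)

tan(βl) = -1.38
For an open-circuited stub, Z_in = −jZ_0·cot(βl) = −jZ_0/tan(βl)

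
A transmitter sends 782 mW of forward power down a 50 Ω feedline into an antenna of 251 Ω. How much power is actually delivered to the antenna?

P_delivered ≈ 433 mW

Γ = (251 − 50)/(251 + 50) = 0.668
|Γ|² = 0.446
P_refl = |Γ|²·P_inc = 349 mW, P_del = (1 − |Γ|²)·P_inc = 433 mW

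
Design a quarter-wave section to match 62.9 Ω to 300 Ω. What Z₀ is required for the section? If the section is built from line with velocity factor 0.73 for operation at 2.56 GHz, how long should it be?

Z_qwt ≈ 137 Ω; length ≈ 2.14 cm

Z_qwt = √(Z_0·R_L) = √(300 × 62.9) = √18870
λ = 0.73·c/f = 0.0855 m, so l = λ/4 = 0.0214 m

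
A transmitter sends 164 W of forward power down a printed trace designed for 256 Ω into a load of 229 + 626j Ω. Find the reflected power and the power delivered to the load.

|Γ| = |(-27 + j626)/(485 + j626)| = 0.791
|Γ|² = 0.626
P_refl = |Γ|²·P_inc = 103 W, P_del = (1 − |Γ|²)·P_inc = 61.3 W

P_reflected ≈ 103 W; P_delivered ≈ 61.3 W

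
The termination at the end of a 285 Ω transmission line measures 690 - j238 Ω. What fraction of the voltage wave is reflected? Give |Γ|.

Γ = (Z_L − Z_0)/(Z_L + Z_0) = (405 − j238)/(975 − j238)
|Γ| = 470/1000

|Γ| ≈ 0.468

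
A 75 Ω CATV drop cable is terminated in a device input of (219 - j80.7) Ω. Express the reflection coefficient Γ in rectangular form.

Γ = (Z_L − Z_0)/(Z_L + Z_0) = (144 − j80.7)/(294 − j80.7)

Γ ≈ 0.526 − j0.13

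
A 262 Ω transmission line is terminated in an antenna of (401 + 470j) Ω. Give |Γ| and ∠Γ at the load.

Γ ≈ 0.603 ∠ 38.2°

Γ = (Z_L − Z_0)/(Z_L + Z_0) = (139 + j470)/(663 + j470)
|Γ| = 490/813 = 0.603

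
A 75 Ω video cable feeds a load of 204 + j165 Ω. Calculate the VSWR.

VSWR ≈ 4.65

Γ = (Z_L − Z_0)/(Z_L + Z_0) = (129 + j165)/(279 + j165)
|Γ| = 209/324 = 0.646
VSWR = (1 + |Γ|)/(1 − |Γ|) = 1.65/0.354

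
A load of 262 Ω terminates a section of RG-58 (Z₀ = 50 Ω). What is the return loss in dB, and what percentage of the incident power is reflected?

Γ = (262 − 50)/(262 + 50) = 0.679
RL = −20·log₁₀(0.679) = 3.36 dB
P_refl/P_inc = |Γ|² = 0.462

RL ≈ 3.36 dB; 46.2% of incident power reflected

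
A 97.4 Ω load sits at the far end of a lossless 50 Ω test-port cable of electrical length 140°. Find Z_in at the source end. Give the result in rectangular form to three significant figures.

Z_in ≈ 45.2 + j31.9 Ω

tan(βl) = tan(140°) = -0.839
Z_in = Z_0·(Z_L + jZ_0·tanβl)/(Z_0 + jZ_L·tanβl)
     = 50·(97.4 − j42)/(50 − j81.7)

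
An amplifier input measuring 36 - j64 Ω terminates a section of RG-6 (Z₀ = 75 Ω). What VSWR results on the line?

Γ = (Z_L − Z_0)/(Z_L + Z_0) = (-39 − j64)/(111 − j64)
|Γ| = 74.9/128 = 0.585
VSWR = (1 + |Γ|)/(1 − |Γ|) = 1.58/0.415

VSWR ≈ 3.82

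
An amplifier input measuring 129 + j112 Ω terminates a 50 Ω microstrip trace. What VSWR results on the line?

VSWR ≈ 4.7

Γ = (Z_L − Z_0)/(Z_L + Z_0) = (79 + j112)/(179 + j112)
|Γ| = 137/211 = 0.649
VSWR = (1 + |Γ|)/(1 − |Γ|) = 1.65/0.351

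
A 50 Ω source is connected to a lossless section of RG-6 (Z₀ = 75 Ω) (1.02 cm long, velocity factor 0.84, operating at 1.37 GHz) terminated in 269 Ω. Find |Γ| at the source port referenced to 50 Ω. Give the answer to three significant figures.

λ = v/f = 0.84·c / 1.37 GHz = 0.184 m
βl = 2π·l/λ = 2π × 0.0555 = 20°
tan(βl) = 0.363
Z_in = Z_0·(Z_L + jZ_0·tanβl)/(Z_0 + jZ_L·tanβl) = 113 − j120 Ω
Γ_s = (Z_in − Z_s)/(Z_in + Z_s) = (62.9 − j120)/(163 − j120), |Γ_s| = 0.669

|Γ| ≈ 0.669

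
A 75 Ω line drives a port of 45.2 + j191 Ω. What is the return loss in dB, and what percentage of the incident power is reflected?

RL ≈ 1.34 dB; 73.4% of incident power reflected

Γ = (-29.8 + j191)/(120.2 + j191), |Γ| = 0.857
RL = −20·log₁₀(0.857) = 1.34 dB
P_refl/P_inc = |Γ|² = 0.734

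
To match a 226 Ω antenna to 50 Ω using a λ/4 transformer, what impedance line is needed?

Z_qwt ≈ 106 Ω

Z_qwt = √(Z_0·R_L) = √(50 × 226) = √11300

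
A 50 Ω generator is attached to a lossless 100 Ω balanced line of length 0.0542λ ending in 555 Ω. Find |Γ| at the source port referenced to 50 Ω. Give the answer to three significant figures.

βl = 2π × 0.0542 = 19.5°
tan(βl) = 0.354
Z_in = Z_0·(Z_L + jZ_0·tanβl)/(Z_0 + jZ_L·tanβl) = 128 − j217 Ω
Γ_s = (Z_in − Z_s)/(Z_in + Z_s) = (78.3 − j217)/(178 − j217), |Γ_s| = 0.821

|Γ| ≈ 0.821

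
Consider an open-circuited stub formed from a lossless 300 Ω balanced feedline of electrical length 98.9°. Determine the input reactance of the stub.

tan(βl) = -6.39
For an open-circuited stub, Z_in = −jZ_0·cot(βl) = −jZ_0/tan(βl)

X_in ≈ 47 Ω (inductive)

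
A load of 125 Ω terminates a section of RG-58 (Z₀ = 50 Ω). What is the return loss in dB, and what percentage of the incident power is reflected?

Γ = (125 − 50)/(125 + 50) = 0.429
RL = −20·log₁₀(0.429) = 7.36 dB
P_refl/P_inc = |Γ|² = 0.184

RL ≈ 7.36 dB; 18.4% of incident power reflected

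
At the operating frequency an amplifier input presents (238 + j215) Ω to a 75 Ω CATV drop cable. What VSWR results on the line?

Γ = (Z_L − Z_0)/(Z_L + Z_0) = (163 + j215)/(313 + j215)
|Γ| = 270/380 = 0.711
VSWR = (1 + |Γ|)/(1 − |Γ|) = 1.71/0.289

VSWR ≈ 5.91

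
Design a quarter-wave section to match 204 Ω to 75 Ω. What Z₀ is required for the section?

Z_qwt = √(Z_0·R_L) = √(75 × 204) = √15300

Z_qwt ≈ 124 Ω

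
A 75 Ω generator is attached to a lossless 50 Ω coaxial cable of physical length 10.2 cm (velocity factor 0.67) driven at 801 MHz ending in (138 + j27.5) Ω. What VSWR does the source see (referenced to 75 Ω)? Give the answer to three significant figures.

λ = v/f = 0.67·c / 801 MHz = 0.251 m
βl = 2π·l/λ = 2π × 0.406 = 146°
tan(βl) = -0.666
Z_in = Z_0·(Z_L + jZ_0·tanβl)/(Z_0 + jZ_L·tanβl) = 38 + j46.8 Ω
Γ_s = (Z_in − Z_s)/(Z_in + Z_s) = (-37 + j46.8)/(113 + j46.8), |Γ_s| = 0.488
VSWR = (1 + |Γ_s|)/(1 − |Γ_s|)

VSWR ≈ 2.91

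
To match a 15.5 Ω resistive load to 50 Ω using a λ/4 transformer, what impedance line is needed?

Z_qwt = √(Z_0·R_L) = √(50 × 15.5) = √775

Z_qwt ≈ 27.8 Ω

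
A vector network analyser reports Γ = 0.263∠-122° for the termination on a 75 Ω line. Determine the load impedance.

Z_L ≈ 51.8 − j24.8 Ω

Z_L = Z_0·(1 + Γ)/(1 − Γ) = 75·(0.861 − j0.223)/(1.14 + j0.223)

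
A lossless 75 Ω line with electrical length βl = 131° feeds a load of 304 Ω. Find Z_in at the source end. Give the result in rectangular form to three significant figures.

Z_in ≈ 31.1 + j58.5 Ω

tan(βl) = tan(131°) = -1.15
Z_in = Z_0·(Z_L + jZ_0·tanβl)/(Z_0 + jZ_L·tanβl)
     = 75·(304 − j86.3)/(75 − j350)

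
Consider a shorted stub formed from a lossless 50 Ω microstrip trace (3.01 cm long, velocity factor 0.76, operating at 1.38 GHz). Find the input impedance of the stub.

Z_in ≈ +j110 Ω

λ = v/f = 0.76·c / 1.38 GHz = 0.165 m
βl = 2π·l/λ = 2π × 0.182 = 65.6°
tan(βl) = 2.2
For a shorted stub, Z_in = jZ_0·tan(βl)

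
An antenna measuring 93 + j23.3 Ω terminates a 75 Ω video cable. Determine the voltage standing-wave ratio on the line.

Γ = (Z_L − Z_0)/(Z_L + Z_0) = (18 + j23.3)/(168 + j23.3)
|Γ| = 29.4/170 = 0.174
VSWR = (1 + |Γ|)/(1 − |Γ|) = 1.17/0.826

VSWR ≈ 1.42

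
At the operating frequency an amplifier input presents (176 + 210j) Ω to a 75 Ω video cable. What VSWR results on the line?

VSWR ≈ 5.95

Γ = (Z_L − Z_0)/(Z_L + Z_0) = (101 + j210)/(251 + j210)
|Γ| = 233/327 = 0.712
VSWR = (1 + |Γ|)/(1 − |Γ|) = 1.71/0.288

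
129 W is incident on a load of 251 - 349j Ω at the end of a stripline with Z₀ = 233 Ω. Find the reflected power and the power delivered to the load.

|Γ| = |(18 − j349)/(484 − j349)| = 0.586
|Γ|² = 0.343
P_refl = |Γ|²·P_inc = 44.2 W, P_del = (1 − |Γ|²)·P_inc = 84.8 W

P_reflected ≈ 44.2 W; P_delivered ≈ 84.8 W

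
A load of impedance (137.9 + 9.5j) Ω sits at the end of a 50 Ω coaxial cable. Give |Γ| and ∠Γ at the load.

Γ = (Z_L − Z_0)/(Z_L + Z_0) = (87.9 + j9.5)/(187.9 + j9.5)
|Γ| = 88.4/188 = 0.47

Γ ≈ 0.47 ∠ 3.27°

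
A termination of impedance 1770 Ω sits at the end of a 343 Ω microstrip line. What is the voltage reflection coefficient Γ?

Γ = (Z_L − Z_0)/(Z_L + Z_0) = (1770 − 343)/(1770 + 343) = 1427/2113

Γ = 0.675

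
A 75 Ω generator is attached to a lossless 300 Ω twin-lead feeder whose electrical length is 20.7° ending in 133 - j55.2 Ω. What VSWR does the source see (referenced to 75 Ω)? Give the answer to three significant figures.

tan(βl) = 0.378
Z_in = Z_0·(Z_L + jZ_0·tanβl)/(Z_0 + jZ_L·tanβl) = 130 + j34.1 Ω
Γ_s = (Z_in − Z_s)/(Z_in + Z_s) = (54.7 + j34.1)/(205 + j34.1), |Γ_s| = 0.311
VSWR = (1 + |Γ_s|)/(1 − |Γ_s|)

VSWR ≈ 1.9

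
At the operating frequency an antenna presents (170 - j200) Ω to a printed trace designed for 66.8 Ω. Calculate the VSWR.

VSWR ≈ 6.3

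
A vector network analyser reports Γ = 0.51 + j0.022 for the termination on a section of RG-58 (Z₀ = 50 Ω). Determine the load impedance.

Z_L = Z_0·(1 + Γ)/(1 − Γ) = 50·(1.51 + j0.022)/(0.49 − j0.022)

Z_L ≈ 154 + j9.14 Ω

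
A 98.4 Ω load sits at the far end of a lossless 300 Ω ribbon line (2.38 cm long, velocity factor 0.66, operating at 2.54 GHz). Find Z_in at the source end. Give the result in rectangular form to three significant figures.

λ = v/f = 0.66·c / 2.54 GHz = 0.078 m
βl = 2π·l/λ = 2π × 0.305 = 110°
tan(βl) = tan(110°) = -2.76
Z_in = Z_0·(Z_L + jZ_0·tanβl)/(Z_0 + jZ_L·tanβl)
     = 300·(98.4 − j828)/(300 − j272)

Z_in ≈ 466 − j406 Ω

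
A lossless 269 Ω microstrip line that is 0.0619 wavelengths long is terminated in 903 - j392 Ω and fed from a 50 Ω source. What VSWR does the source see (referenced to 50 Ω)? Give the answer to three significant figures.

VSWR ≈ 17.1

βl = 2π × 0.0619 = 22.3°
tan(βl) = 0.41
Z_in = Z_0·(Z_L + jZ_0·tanβl)/(Z_0 + jZ_L·tanβl) = 237 − j381 Ω
Γ_s = (Z_in − Z_s)/(Z_in + Z_s) = (187 − j381)/(287 − j381), |Γ_s| = 0.89
VSWR = (1 + |Γ_s|)/(1 − |Γ_s|)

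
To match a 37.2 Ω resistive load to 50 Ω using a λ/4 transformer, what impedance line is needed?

Z_qwt = √(Z_0·R_L) = √(50 × 37.2) = √1860

Z_qwt ≈ 43.1 Ω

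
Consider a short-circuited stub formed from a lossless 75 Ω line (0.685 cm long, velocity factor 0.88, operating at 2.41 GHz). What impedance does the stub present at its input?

Z_in ≈ +j31.1 Ω

λ = v/f = 0.88·c / 2.41 GHz = 0.11 m
βl = 2π·l/λ = 2π × 0.0625 = 22.5°
tan(βl) = 0.414
For a short-circuited stub, Z_in = jZ_0·tan(βl)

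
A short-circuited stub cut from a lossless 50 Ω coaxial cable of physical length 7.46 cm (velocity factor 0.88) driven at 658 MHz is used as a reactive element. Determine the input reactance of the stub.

λ = v/f = 0.88·c / 658 MHz = 0.401 m
βl = 2π·l/λ = 2π × 0.186 = 66.9°
tan(βl) = 2.35
For a short-circuited stub, Z_in = jZ_0·tan(βl)

X_in ≈ 117 Ω (inductive)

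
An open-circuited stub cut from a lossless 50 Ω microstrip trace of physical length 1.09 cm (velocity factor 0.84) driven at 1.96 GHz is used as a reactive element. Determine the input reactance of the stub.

X_in ≈ -84.8 Ω (capacitive)

λ = v/f = 0.84·c / 1.96 GHz = 0.129 m
βl = 2π·l/λ = 2π × 0.0848 = 30.5°
tan(βl) = 0.59
For an open-circuited stub, Z_in = −jZ_0·cot(βl) = −jZ_0/tan(βl)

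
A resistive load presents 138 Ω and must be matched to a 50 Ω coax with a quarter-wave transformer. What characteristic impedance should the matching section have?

Z_qwt ≈ 83.1 Ω

Z_qwt = √(Z_0·R_L) = √(50 × 138) = √6900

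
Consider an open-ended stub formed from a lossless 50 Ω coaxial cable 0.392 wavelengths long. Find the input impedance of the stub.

βl = 2π × 0.392 = 141°
tan(βl) = -0.806
For an open-ended stub, Z_in = −jZ_0·cot(βl) = −jZ_0/tan(βl)

Z_in ≈ +j62 Ω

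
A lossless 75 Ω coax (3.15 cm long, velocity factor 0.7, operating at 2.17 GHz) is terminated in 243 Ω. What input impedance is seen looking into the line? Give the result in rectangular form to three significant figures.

λ = v/f = 0.7·c / 2.17 GHz = 0.0968 m
βl = 2π·l/λ = 2π × 0.326 = 117°
tan(βl) = tan(117°) = -1.95
Z_in = Z_0·(Z_L + jZ_0·tanβl)/(Z_0 + jZ_L·tanβl)
     = 75·(243 − j146)/(75 − j473)

Z_in ≈ 28.5 + j34 Ω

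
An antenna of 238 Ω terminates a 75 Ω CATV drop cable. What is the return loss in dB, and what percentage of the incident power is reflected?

RL ≈ 5.67 dB; 27.1% of incident power reflected

Γ = (238 − 75)/(238 + 75) = 0.521
RL = −20·log₁₀(0.521) = 5.67 dB
P_refl/P_inc = |Γ|² = 0.271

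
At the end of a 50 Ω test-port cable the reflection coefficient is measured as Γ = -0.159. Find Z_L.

Z_L = Z_0·(1 + Γ)/(1 − Γ) = 50·(0.841)/(1.16)

Z_L ≈ 36.3 Ω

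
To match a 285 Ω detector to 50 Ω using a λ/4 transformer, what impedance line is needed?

Z_qwt = √(Z_0·R_L) = √(50 × 285) = √14250

Z_qwt ≈ 119 Ω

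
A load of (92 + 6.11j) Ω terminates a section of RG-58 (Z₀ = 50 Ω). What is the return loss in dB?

Γ = (42 + j6.11)/(142 + j6.11), |Γ| = 0.299
RL = −20·log₁₀|Γ| = −20·log₁₀(0.299)

RL ≈ 10.5 dB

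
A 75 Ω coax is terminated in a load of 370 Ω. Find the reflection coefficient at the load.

Γ = (Z_L − Z_0)/(Z_L + Z_0) = (370 − 75)/(370 + 75) = 295/445

Γ = 0.663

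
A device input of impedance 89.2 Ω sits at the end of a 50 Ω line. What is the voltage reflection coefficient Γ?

Γ = (Z_L − Z_0)/(Z_L + Z_0) = (89.2 − 50)/(89.2 + 50) = 39.2/139.2

Γ = 0.282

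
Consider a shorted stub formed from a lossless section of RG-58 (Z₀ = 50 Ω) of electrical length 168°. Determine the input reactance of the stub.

X_in ≈ -10.6 Ω (capacitive)

tan(βl) = -0.213
For a shorted stub, Z_in = jZ_0·tan(βl)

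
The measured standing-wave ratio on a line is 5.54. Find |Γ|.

|Γ| = (S − 1)/(S + 1) = (5.54 − 1)/(5.54 + 1) = 4.54/6.54

|Γ| ≈ 0.694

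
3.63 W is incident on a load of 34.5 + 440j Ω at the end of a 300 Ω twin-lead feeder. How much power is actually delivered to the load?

|Γ| = |(-265.5 + j440)/(334.5 + j440)| = 0.93
|Γ|² = 0.864
P_refl = |Γ|²·P_inc = 3.14 W, P_del = (1 − |Γ|²)·P_inc = 0.492 W

P_delivered ≈ 0.492 W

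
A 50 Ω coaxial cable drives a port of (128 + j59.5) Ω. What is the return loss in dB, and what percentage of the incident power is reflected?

RL ≈ 5.63 dB; 27.3% of incident power reflected

Γ = (78 + j59.5)/(178 + j59.5), |Γ| = 0.523
RL = −20·log₁₀(0.523) = 5.63 dB
P_refl/P_inc = |Γ|² = 0.273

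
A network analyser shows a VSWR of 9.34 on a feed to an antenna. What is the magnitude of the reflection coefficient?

|Γ| = (S − 1)/(S + 1) = (9.34 − 1)/(9.34 + 1) = 8.34/10.3

|Γ| ≈ 0.807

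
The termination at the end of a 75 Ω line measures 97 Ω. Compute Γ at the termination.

Γ = (Z_L − Z_0)/(Z_L + Z_0) = (97 − 75)/(97 + 75) = 22/172

Γ = 0.128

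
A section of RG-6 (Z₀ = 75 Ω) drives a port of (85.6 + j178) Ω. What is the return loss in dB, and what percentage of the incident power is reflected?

RL ≈ 2.57 dB; 55.3% of incident power reflected

Γ = (10.6 + j178)/(160.6 + j178), |Γ| = 0.744
RL = −20·log₁₀(0.744) = 2.57 dB
P_refl/P_inc = |Γ|² = 0.553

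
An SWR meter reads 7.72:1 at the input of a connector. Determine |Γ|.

|Γ| ≈ 0.771

|Γ| = (S − 1)/(S + 1) = (7.72 − 1)/(7.72 + 1) = 6.72/8.72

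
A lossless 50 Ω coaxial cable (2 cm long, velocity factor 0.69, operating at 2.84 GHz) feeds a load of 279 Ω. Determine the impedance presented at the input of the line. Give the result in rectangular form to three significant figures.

λ = v/f = 0.69·c / 2.84 GHz = 0.0729 m
βl = 2π·l/λ = 2π × 0.274 = 98.8°
tan(βl) = tan(98.8°) = -6.47
Z_in = Z_0·(Z_L + jZ_0·tanβl)/(Z_0 + jZ_L·tanβl)
     = 50·(279 − j324)/(50 − j1810)

Z_in ≈ 9.17 + j7.47 Ω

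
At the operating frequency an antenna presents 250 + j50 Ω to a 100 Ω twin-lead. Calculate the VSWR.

VSWR ≈ 2.62

Γ = (Z_L − Z_0)/(Z_L + Z_0) = (150 + j50)/(350 + j50)
|Γ| = 158/354 = 0.447
VSWR = (1 + |Γ|)/(1 − |Γ|) = 1.45/0.553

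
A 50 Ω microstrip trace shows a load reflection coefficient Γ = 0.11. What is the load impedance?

Z_L = Z_0·(1 + Γ)/(1 − Γ) = 50·(1.11)/(0.89)

Z_L ≈ 62.4 Ω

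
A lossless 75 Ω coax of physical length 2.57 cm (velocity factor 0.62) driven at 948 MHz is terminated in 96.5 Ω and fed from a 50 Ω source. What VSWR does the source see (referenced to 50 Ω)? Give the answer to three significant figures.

λ = v/f = 0.62·c / 948 MHz = 0.196 m
βl = 2π·l/λ = 2π × 0.131 = 47.2°
tan(βl) = 1.08
Z_in = Z_0·(Z_L + jZ_0·tanβl)/(Z_0 + jZ_L·tanβl) = 71.4 − j18.1 Ω
Γ_s = (Z_in − Z_s)/(Z_in + Z_s) = (21.4 − j18.1)/(121 − j18.1), |Γ_s| = 0.228
VSWR = (1 + |Γ_s|)/(1 − |Γ_s|)

VSWR ≈ 1.59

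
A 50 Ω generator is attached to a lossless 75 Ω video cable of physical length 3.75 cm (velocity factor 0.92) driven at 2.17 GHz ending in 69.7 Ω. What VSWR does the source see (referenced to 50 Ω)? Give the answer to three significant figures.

λ = v/f = 0.92·c / 2.17 GHz = 0.127 m
βl = 2π·l/λ = 2π × 0.295 = 106°
tan(βl) = -3.46
Z_in = Z_0·(Z_L + jZ_0·tanβl)/(Z_0 + jZ_L·tanβl) = 79.7 − j3.12 Ω
Γ_s = (Z_in − Z_s)/(Z_in + Z_s) = (29.7 − j3.12)/(130 − j3.12), |Γ_s| = 0.23
VSWR = (1 + |Γ_s|)/(1 − |Γ_s|)

VSWR ≈ 1.6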